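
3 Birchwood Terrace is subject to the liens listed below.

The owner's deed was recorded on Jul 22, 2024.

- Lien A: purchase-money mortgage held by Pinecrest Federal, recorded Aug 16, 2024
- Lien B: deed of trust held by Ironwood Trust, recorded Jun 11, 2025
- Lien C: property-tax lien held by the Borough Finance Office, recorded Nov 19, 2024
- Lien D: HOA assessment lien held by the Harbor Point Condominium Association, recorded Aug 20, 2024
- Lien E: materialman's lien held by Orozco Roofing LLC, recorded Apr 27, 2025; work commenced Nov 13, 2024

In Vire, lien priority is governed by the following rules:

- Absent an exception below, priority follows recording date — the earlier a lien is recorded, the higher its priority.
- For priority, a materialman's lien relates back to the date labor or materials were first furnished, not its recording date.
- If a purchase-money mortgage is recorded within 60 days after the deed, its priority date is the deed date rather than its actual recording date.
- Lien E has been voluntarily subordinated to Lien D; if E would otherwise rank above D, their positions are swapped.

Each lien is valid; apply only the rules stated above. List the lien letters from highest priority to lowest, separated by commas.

A, D, E, C, B

Effective dates: A relates back to the deed date Jul 22, 2024; E's effective date is Nov 13, 2024, when work began.
By effective date: A (Jul 22, 2024), D (Aug 20, 2024), E (Nov 13, 2024), C (Nov 19, 2024), B (Jun 11, 2025).
Since E is not senior to D, the subordination leaves the order unchanged.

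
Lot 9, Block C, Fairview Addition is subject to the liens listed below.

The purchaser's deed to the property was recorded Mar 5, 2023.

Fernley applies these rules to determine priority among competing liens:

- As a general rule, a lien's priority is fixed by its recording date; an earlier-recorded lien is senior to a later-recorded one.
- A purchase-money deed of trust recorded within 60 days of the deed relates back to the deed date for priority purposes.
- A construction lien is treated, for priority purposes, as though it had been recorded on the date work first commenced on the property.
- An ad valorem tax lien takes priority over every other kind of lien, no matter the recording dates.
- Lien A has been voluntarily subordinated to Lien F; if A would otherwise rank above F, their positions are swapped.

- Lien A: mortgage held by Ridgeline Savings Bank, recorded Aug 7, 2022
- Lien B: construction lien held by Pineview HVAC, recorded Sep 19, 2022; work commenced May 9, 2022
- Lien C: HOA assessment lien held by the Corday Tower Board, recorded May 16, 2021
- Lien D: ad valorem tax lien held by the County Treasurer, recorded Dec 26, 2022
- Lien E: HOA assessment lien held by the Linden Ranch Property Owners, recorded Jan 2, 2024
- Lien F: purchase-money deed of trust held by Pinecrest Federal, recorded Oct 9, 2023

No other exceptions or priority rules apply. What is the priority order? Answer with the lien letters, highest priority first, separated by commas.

Effective dates: B's effective date is May 9, 2022, when work began; F missed the 60-day window (218 days after the deed), so its recording date stands.
D is an ad valorem tax lien, so it outranks all other liens regardless of date.
The other liens, earliest effective date first: C (May 16, 2021), B (May 9, 2022), A (Aug 7, 2022), F (Oct 9, 2023), E (Jan 2, 2024).
A would otherwise be senior to F, so under the subordination agreement A and F exchange positions.

D, C, B, F, A, E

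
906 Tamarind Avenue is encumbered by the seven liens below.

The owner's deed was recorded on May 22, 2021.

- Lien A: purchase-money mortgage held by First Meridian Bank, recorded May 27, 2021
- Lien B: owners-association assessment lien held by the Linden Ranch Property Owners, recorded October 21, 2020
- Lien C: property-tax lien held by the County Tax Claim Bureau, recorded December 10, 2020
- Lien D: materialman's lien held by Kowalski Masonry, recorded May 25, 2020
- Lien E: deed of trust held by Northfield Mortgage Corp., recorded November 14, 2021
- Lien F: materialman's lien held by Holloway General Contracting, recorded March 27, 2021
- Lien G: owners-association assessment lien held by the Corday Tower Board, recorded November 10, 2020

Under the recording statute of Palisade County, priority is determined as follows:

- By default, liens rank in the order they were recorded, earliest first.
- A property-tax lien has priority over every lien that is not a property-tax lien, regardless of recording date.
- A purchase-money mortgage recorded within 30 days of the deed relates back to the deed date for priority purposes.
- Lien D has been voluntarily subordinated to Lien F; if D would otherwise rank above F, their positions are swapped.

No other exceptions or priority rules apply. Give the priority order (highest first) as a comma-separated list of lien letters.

Effective dates: A relates back to the deed date May 22, 2021.
C is a property-tax lien, so it outranks all other liens regardless of date.
Among the remaining liens, by effective date: D (May 25, 2020), B (October 21, 2020), G (November 10, 2020), F (March 27, 2021), A (May 22, 2021), E (November 14, 2021).
D is senior to F before the subordination, so the two trade places.

C, F, B, G, D, A, E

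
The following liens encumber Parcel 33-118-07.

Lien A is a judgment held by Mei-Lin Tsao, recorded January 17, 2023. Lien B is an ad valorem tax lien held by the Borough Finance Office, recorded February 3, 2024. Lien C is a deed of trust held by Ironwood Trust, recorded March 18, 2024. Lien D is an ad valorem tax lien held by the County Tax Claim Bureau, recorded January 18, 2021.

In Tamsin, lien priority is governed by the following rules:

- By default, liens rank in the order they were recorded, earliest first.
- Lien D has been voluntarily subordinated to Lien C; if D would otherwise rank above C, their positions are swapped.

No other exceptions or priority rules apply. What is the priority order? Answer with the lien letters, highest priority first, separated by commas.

Ordering by effective date: D (January 18, 2021), A (January 17, 2023), B (February 3, 2024), C (March 18, 2024).
D would otherwise be senior to C, so under the subordination agreement D and C exchange positions.

C, A, B, D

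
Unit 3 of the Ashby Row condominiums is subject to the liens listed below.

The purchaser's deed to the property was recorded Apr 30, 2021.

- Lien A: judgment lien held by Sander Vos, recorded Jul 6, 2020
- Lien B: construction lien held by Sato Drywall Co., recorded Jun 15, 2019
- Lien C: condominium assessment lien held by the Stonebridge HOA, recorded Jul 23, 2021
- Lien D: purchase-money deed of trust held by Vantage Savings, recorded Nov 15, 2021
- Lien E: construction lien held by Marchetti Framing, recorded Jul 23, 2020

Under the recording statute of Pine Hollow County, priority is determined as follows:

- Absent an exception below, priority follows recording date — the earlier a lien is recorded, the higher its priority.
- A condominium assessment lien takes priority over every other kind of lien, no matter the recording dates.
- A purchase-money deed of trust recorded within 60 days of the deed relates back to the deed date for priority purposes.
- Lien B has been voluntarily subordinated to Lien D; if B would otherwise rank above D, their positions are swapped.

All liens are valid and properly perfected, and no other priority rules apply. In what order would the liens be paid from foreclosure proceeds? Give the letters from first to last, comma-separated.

First, effective dates: D was recorded 199 days after the deed — beyond 60 days — so no relation-back applies.
C is a condominium assessment lien, so it outranks all other liens regardless of date.
Ordering the rest by effective date: B (Jun 15, 2019), A (Jul 6, 2020), E (Jul 23, 2020), D (Nov 15, 2021).
Because B would otherwise rank above D, the subordination swaps them.

C, D, A, E, B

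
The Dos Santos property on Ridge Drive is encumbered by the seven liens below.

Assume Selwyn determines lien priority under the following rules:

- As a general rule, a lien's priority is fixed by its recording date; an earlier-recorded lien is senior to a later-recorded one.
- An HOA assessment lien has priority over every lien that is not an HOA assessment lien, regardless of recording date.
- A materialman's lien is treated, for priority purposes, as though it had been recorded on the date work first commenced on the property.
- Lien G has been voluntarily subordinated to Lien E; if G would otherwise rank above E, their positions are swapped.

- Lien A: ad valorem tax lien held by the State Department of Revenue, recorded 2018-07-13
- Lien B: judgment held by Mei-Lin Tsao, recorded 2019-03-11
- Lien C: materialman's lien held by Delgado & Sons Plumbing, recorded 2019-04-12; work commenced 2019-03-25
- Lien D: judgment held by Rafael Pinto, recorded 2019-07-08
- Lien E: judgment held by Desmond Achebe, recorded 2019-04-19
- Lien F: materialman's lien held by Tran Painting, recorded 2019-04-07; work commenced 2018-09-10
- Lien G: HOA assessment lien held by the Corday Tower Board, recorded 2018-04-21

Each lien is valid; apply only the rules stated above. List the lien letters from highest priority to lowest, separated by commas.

First, effective dates: C's effective date is 2019-03-25, when work began; F relates back to 2018-09-10 (work commenced).
As an HOA assessment lien, G is senior to every other lien.
Among the remaining liens, by effective date: A (2018-07-13), F (2018-09-10), B (2019-03-11), C (2019-03-25), E (2019-04-19), D (2019-07-08).
Because G would otherwise rank above E, the subordination swaps them.

E, A, F, B, C, G, D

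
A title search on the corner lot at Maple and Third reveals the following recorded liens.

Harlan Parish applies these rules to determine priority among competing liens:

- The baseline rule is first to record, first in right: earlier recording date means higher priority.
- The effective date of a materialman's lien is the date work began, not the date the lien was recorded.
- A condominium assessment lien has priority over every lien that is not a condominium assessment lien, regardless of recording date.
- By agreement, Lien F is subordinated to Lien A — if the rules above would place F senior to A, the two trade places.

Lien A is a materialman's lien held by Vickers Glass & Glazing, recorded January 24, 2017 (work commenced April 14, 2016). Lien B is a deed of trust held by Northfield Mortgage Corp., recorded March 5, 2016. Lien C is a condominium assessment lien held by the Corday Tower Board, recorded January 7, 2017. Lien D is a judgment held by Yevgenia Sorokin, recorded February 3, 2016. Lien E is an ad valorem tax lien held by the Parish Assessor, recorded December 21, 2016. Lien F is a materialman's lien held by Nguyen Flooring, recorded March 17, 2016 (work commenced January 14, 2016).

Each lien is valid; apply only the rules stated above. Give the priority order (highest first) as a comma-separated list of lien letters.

C, A, D, B, F, E

Effective dates: A's effective date is April 14, 2016, when work began; F relates back to January 14, 2016 (work commenced).
C is a condominium assessment lien, so it outranks all other liens regardless of date.
Remaining liens by effective date: F (January 14, 2016), D (February 3, 2016), B (March 5, 2016), A (April 14, 2016), E (December 21, 2016).
The subordination applies — F was senior to A — so F and A swap.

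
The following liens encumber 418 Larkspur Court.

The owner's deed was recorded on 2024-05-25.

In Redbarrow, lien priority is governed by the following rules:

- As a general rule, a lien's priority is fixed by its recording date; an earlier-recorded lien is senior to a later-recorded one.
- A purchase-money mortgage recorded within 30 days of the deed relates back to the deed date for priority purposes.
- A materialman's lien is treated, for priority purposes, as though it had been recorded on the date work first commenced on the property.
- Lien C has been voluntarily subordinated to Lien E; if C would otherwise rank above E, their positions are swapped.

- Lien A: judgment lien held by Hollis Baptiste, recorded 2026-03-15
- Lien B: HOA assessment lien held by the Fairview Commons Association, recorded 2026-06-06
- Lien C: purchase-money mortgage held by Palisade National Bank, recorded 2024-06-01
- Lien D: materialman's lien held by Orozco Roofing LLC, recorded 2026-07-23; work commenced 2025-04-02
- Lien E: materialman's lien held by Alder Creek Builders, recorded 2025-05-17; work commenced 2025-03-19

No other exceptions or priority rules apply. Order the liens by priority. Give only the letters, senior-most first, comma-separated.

E, C, D, A, B

Effective dates: C's effective date is the deed date, 2024-05-25; D's effective date is 2025-04-02, when work began; E relates back to 2025-03-19 (work commenced).
By effective date, earliest first: C (2024-05-25), E (2025-03-19), D (2025-04-02), A (2026-03-15), B (2026-06-06).
The subordination applies — C was senior to E — so C and E swap.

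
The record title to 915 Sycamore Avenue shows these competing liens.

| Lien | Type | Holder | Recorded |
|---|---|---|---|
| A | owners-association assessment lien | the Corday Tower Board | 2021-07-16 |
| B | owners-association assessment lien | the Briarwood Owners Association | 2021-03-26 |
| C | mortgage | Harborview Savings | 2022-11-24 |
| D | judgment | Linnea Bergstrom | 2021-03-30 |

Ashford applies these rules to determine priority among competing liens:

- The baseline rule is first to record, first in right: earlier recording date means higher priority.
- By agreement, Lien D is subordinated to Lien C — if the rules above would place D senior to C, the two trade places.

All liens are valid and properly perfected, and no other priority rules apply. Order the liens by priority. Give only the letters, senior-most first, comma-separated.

Ordering by effective date: B (2021-03-26), D (2021-03-30), A (2021-07-16), C (2022-11-24).
D is senior to C before the subordination, so the two trade places.

B, C, A, D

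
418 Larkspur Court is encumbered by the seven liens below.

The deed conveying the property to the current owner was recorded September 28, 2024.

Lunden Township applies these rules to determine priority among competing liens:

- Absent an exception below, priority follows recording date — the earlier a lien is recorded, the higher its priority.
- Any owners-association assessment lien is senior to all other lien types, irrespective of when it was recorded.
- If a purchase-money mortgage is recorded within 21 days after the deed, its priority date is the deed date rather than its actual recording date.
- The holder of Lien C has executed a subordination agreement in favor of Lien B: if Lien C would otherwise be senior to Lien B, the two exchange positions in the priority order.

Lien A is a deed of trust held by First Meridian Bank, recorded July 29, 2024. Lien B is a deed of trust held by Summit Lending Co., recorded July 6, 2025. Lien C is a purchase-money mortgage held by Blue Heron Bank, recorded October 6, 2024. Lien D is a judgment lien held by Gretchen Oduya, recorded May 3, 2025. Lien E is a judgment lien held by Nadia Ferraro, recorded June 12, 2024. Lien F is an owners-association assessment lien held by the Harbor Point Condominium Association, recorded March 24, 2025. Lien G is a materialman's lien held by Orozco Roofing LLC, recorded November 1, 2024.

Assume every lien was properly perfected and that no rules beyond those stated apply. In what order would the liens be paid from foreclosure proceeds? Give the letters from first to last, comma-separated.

Effective dates: C's effective date is the deed date, September 28, 2024.
F, as an owners-association assessment lien, has superpriority and ranks first.
Among the remaining liens, by effective date: E (June 12, 2024), A (July 29, 2024), C (September 28, 2024), G (November 1, 2024), D (May 3, 2025), B (July 6, 2025).
Because C would otherwise rank above B, the subordination swaps them.

F, E, A, B, G, D, C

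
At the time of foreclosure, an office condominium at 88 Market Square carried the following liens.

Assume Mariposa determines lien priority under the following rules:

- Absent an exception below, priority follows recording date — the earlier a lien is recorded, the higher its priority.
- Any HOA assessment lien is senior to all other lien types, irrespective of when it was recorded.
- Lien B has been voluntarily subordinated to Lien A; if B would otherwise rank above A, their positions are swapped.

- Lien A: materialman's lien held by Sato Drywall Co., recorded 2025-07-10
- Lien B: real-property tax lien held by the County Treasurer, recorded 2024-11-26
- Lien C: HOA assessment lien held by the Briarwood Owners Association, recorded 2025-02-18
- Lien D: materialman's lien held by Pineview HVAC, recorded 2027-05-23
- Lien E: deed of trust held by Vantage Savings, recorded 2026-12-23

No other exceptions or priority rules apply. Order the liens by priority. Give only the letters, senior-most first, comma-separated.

C, A, B, E, D

C is an HOA assessment lien and takes priority over every other lien.
Ordering the rest by effective date: B (2024-11-26), A (2025-07-10), E (2026-12-23), D (2027-05-23).
B would otherwise be senior to A, so under the subordination agreement B and A exchange positions.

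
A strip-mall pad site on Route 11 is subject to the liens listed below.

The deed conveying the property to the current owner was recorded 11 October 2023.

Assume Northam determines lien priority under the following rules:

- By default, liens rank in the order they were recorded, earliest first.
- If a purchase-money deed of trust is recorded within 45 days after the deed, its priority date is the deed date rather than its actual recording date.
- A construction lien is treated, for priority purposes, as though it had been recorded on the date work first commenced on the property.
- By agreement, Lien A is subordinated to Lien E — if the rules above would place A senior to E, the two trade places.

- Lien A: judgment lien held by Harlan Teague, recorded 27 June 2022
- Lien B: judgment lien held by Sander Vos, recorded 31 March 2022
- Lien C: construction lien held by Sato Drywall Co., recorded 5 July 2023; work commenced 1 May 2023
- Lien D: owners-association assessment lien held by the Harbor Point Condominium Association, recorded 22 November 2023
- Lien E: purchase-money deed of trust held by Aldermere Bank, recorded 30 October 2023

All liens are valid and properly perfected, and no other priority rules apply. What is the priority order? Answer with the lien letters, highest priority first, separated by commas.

Adjusting effective dates: C relates back to 1 May 2023 (work commenced); E relates back to the deed date 11 October 2023.
Sorted by effective date: B (31 March 2022), A (27 June 2022), C (1 May 2023), E (11 October 2023), D (22 November 2023).
A would otherwise be senior to E, so under the subordination agreement A and E exchange positions.

B, E, C, A, D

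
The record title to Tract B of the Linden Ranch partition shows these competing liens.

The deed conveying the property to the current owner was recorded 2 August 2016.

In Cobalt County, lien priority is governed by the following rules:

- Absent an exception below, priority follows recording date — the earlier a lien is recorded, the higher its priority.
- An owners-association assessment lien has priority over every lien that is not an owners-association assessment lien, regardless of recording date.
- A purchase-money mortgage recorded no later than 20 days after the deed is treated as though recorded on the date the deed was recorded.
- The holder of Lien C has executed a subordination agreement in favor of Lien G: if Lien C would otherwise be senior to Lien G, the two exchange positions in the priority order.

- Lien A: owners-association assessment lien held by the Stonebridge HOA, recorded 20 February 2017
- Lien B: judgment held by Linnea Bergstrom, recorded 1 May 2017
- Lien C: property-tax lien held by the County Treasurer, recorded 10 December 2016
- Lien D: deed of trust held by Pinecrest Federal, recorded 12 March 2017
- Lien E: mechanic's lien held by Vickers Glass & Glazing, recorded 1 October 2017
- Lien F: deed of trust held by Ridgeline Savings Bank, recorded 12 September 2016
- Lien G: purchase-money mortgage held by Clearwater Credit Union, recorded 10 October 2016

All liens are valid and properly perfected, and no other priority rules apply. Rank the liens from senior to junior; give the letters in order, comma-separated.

Adjusting effective dates: G was recorded 69 days after the deed — beyond 20 days — so no relation-back applies.
As an owners-association assessment lien, A is senior to every other lien.
Ordering the rest by effective date: F (12 September 2016), G (10 October 2016), C (10 December 2016), D (12 March 2017), B (1 May 2017), E (1 October 2017).
C is already junior to G, so the subordination agreement changes nothing.

A, F, G, C, D, B, E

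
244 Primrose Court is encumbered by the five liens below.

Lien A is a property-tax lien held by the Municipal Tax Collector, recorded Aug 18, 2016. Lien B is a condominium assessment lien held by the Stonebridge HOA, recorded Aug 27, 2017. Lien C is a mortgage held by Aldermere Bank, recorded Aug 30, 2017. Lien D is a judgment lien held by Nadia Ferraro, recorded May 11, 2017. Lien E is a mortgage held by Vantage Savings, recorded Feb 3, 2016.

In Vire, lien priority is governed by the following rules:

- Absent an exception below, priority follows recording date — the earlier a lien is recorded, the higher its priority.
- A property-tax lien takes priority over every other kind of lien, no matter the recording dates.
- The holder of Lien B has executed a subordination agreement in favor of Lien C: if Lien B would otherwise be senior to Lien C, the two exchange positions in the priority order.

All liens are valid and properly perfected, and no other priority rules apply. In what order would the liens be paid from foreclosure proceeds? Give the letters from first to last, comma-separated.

A, E, D, C, B

A, as a property-tax lien, has superpriority and ranks first.
The other liens, earliest effective date first: E (Feb 3, 2016), D (May 11, 2017), B (Aug 27, 2017), C (Aug 30, 2017).
The subordination applies — B was senior to C — so B and C swap.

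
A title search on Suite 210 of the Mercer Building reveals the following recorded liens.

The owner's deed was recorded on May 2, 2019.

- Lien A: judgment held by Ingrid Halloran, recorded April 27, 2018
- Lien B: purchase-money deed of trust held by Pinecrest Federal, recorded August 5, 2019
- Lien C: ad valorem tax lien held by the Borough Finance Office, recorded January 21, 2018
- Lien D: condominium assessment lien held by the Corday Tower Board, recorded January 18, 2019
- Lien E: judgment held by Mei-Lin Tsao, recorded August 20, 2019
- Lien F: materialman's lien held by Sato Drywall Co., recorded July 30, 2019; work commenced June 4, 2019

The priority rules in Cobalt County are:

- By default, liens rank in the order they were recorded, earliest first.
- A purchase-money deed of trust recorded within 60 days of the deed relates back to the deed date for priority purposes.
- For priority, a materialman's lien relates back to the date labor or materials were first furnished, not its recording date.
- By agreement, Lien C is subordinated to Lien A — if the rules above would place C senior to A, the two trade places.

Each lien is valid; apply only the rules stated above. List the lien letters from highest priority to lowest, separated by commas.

A, C, D, F, B, E

First, effective dates: B missed the 60-day window (95 days after the deed), so its recording date stands; F relates back to June 4, 2019 (work commenced).
By effective date: C (January 21, 2018), A (April 27, 2018), D (January 18, 2019), F (June 4, 2019), B (August 5, 2019), E (August 20, 2019).
C is senior to A before the subordination, so the two trade places.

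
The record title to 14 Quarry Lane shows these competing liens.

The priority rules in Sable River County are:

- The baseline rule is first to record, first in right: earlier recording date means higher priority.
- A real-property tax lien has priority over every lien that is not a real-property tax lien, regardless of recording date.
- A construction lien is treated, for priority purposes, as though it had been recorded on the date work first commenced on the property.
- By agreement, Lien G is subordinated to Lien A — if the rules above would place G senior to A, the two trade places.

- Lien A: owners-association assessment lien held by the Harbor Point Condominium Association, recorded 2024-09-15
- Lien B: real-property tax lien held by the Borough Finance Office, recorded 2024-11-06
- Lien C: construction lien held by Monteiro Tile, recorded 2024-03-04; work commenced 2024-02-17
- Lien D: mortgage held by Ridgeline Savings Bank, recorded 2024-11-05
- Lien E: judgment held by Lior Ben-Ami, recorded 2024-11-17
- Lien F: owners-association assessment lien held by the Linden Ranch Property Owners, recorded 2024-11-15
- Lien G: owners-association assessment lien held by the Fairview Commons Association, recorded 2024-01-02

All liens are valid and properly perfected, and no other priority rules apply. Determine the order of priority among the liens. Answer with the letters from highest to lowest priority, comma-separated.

Effective dates: C is treated as recorded 2024-02-17, the work-commencement date.
B is a real-property tax lien, so it outranks all other liens regardless of date.
Among the remaining liens, by effective date: G (2024-01-02), C (2024-02-17), A (2024-09-15), D (2024-11-05), F (2024-11-15), E (2024-11-17).
G is senior to A before the subordination, so the two trade places.

B, A, C, G, D, F, E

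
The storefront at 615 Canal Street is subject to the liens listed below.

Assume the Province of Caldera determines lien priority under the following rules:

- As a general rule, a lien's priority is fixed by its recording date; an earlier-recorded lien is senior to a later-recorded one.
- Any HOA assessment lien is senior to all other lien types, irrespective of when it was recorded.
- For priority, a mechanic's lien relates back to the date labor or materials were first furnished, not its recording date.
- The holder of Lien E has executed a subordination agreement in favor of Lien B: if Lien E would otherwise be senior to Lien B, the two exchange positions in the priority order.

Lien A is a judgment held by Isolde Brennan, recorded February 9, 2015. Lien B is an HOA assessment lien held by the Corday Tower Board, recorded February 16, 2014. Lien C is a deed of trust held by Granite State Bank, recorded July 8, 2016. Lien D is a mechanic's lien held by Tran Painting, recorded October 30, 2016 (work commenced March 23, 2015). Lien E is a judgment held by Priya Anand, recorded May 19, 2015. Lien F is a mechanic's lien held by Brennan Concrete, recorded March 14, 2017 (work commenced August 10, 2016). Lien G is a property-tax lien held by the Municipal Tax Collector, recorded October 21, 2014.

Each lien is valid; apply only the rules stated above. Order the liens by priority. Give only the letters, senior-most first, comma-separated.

First, effective dates: D is treated as recorded March 23, 2015, the work-commencement date; F relates back to August 10, 2016 (work commenced).
B is an HOA assessment lien and takes priority over every other lien.
Among the remaining liens, by effective date: G (October 21, 2014), A (February 9, 2015), D (March 23, 2015), E (May 19, 2015), C (July 8, 2016), F (August 10, 2016).
E is already junior to B, so the subordination agreement changes nothing.

B, G, A, D, E, C, F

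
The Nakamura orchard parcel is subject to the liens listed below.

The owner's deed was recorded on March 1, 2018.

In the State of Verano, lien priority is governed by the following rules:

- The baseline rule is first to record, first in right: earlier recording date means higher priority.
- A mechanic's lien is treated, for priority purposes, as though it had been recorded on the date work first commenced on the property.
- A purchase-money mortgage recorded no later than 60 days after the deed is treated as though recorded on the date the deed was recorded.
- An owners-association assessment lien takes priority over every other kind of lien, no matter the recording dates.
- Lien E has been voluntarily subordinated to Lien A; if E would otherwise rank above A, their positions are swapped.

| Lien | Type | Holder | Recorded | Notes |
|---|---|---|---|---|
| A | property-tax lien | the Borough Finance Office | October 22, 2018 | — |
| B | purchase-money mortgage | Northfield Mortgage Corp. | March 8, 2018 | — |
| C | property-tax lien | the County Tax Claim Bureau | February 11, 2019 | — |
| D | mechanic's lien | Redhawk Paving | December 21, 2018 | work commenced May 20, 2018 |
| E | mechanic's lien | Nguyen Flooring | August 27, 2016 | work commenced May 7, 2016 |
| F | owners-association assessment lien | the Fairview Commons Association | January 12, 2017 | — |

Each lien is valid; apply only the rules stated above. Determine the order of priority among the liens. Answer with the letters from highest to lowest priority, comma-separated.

F, A, B, D, E, C

Effective dates: B relates back to the deed date March 1, 2018; D's effective date is May 20, 2018, when work began; E relates back to May 7, 2016 (work commenced).
F, as an owners-association assessment lien, has superpriority and ranks first.
Remaining liens by effective date: E (May 7, 2016), B (March 1, 2018), D (May 20, 2018), A (October 22, 2018), C (February 11, 2019).
Because E would otherwise rank above A, the subordination swaps them.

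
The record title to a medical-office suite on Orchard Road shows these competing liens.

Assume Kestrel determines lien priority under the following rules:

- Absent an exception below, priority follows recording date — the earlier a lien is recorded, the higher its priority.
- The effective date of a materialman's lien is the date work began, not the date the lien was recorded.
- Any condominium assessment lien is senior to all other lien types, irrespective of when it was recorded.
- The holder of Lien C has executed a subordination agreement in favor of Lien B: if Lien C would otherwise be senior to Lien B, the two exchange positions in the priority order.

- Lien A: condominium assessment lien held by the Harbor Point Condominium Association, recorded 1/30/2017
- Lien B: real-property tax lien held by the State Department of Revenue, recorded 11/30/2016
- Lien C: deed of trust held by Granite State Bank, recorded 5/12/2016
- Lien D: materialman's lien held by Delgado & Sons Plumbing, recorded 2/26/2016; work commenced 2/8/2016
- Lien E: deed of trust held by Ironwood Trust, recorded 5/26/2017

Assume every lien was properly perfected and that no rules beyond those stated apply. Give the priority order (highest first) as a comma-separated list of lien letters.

A, D, B, C, E

Effective dates: D relates back to 2/8/2016 (work commenced).
A is a condominium assessment lien, so it outranks all other liens regardless of date.
The other liens, earliest effective date first: D (2/8/2016), C (5/12/2016), B (11/30/2016), E (5/26/2017).
C would otherwise be senior to B, so under the subordination agreement C and B exchange positions.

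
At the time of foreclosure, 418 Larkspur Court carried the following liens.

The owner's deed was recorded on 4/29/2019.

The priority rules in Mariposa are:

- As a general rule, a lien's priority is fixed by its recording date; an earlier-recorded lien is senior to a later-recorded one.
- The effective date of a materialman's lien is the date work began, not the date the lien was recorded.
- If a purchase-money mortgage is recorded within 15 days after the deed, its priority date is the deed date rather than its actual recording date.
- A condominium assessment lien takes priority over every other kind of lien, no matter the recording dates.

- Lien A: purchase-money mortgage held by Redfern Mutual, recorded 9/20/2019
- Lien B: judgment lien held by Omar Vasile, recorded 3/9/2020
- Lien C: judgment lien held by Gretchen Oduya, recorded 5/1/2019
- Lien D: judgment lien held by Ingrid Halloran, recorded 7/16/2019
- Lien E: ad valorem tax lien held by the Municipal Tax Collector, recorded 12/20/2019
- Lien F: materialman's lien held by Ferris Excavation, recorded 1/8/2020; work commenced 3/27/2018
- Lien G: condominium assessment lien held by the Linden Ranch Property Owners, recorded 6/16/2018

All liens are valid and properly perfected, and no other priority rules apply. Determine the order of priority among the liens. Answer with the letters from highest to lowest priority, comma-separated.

Effective dates after the stated exceptions: A was recorded 144 days after the deed, outside the 15-day window, so it keeps its recording date; F's effective date is 3/27/2018, when work began.
G is a condominium assessment lien and takes priority over every other lien.
The other liens, earliest effective date first: F (3/27/2018), C (5/1/2019), D (7/16/2019), A (9/20/2019), E (12/20/2019), B (3/9/2020).

G, F, C, D, A, E, B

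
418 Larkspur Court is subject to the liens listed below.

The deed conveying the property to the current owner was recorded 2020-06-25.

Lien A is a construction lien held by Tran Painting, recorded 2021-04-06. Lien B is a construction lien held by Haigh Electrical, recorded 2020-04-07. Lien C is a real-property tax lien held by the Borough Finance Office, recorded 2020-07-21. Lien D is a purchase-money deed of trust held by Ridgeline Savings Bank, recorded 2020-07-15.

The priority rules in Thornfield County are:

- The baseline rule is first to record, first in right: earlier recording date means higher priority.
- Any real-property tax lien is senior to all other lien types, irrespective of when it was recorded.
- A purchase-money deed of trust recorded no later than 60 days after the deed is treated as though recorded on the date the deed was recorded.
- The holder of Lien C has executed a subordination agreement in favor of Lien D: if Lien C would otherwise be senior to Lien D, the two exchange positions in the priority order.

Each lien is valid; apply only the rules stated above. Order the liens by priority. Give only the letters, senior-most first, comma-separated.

D, B, C, A

Adjusting effective dates: D was recorded within the 60-day window, so its effective date is the deed date 2020-06-25.
C, as a real-property tax lien, has superpriority and ranks first.
Among the remaining liens, by effective date: B (2020-04-07), D (2020-06-25), A (2021-04-06).
C would otherwise be senior to D, so under the subordination agreement C and D exchange positions.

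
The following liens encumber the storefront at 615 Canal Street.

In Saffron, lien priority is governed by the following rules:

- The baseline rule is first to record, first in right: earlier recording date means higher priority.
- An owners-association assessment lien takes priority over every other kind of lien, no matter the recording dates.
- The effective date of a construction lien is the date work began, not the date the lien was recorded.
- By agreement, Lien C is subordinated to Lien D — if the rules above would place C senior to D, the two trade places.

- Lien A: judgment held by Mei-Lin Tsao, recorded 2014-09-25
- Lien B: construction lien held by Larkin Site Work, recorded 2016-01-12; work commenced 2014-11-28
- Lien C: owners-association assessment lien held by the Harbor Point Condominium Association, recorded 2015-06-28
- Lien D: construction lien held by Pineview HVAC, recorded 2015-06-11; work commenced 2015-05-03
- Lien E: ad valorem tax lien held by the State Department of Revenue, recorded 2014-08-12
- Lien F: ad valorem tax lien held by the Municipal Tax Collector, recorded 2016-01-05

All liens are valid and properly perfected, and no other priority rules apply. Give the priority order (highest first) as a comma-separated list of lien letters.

Effective dates: B is treated as recorded 2014-11-28, the work-commencement date; D is treated as recorded 2015-05-03, the work-commencement date.
C is an owners-association assessment lien, so it outranks all other liens regardless of date.
The other liens, earliest effective date first: E (2014-08-12), A (2014-09-25), B (2014-11-28), D (2015-05-03), F (2016-01-05).
Because C would otherwise rank above D, the subordination swaps them.

D, E, A, B, C, F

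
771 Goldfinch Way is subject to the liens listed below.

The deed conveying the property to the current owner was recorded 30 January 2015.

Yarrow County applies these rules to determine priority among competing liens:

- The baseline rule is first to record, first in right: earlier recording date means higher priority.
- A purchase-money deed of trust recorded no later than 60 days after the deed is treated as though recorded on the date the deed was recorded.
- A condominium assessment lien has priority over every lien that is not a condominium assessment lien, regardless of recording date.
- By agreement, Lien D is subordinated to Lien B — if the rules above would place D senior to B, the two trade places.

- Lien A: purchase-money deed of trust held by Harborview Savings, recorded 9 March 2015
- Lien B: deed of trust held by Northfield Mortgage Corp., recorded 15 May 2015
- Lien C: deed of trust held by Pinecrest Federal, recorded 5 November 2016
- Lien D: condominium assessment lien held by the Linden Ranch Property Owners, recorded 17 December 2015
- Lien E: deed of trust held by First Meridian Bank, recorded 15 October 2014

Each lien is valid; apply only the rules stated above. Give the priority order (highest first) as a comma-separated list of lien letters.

Adjusting effective dates: A relates back to the deed date 30 January 2015.
D is a condominium assessment lien and takes priority over every other lien.
Among the remaining liens, by effective date: E (15 October 2014), A (30 January 2015), B (15 May 2015), C (5 November 2016).
D would otherwise be senior to B, so under the subordination agreement D and B exchange positions.

B, E, A, D, C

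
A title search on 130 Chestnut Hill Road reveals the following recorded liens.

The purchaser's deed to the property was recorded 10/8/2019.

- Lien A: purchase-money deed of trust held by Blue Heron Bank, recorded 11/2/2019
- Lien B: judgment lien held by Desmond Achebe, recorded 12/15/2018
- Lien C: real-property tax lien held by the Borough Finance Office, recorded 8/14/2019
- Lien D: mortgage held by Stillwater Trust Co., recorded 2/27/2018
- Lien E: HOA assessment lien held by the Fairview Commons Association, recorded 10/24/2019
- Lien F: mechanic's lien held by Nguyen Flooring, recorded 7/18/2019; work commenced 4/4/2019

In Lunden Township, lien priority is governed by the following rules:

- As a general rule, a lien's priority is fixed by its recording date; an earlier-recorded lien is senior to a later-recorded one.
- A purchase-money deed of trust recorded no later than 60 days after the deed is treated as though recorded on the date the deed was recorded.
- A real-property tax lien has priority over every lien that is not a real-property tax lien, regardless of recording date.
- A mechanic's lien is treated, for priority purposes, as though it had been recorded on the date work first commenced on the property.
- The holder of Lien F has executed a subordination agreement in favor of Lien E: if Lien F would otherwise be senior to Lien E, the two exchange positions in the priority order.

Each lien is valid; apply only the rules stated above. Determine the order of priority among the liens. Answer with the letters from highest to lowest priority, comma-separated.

C, D, B, E, A, F

Adjusting effective dates: A relates back to the deed date 10/8/2019; F relates back to 4/4/2019 (work commenced).
As a real-property tax lien, C is senior to every other lien.
Ordering the rest by effective date: D (2/27/2018), B (12/15/2018), F (4/4/2019), A (10/8/2019), E (10/24/2019).
The subordination applies — F was senior to E — so F and E swap.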